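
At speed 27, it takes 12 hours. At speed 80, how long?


Inverse proportion: x × y = constant
k = 27 × 12 = 324
y₂ = k / 80 = 324 / 80
= 4.05

4.05


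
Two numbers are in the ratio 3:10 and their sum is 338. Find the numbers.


Let A = 3k, B = 10k.
3k + 10k = 338
13k = 338 → k = 338/13 = 26
A = 3×26 = 78, B = 10×26 = 260
= A = 78, B = 260

A = 78, B = 260


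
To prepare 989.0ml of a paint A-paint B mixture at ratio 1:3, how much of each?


Total parts = 1 + 3 = 4
paint A: 989.0 × 1/4 = 247.3ml
paint B: 989.0 × 3/4 = 741.8ml
= 247.3ml and 741.8ml

247.3ml and 741.8ml


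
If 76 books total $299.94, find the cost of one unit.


Unit rate = total / quantity
= 299.94 / 76
= $3.95 per unit

$3.95 per unit


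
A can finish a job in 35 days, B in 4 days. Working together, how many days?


Rate of A = 1/35 per day
Rate of B = 1/4 per day
Combined rate = 1/35 + 1/4 = 39/140 ≈ 0.2786 per day
Days = 1 / combined rate = 140/39
≈ 3.59 days

3.59 days


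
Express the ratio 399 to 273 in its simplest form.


GCD(399, 273) = 21
399/21 : 273/21
= 19:13

19:13


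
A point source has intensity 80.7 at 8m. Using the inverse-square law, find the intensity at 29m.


I₁d₁² = I₂d₂²
I₂ = I₁ × (d₁/d₂)²
= 80.7 × (8/29)²
= 80.7 × 64/841
= 5164.8/841
≈ 6.1413

6.1413


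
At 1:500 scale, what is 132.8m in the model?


Model size = real / scale
= 132.8 / 500
= 0.2656 m

0.2656 m


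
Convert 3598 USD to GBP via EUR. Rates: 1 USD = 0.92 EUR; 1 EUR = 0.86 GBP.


Step 1: 3598 USD × 0.92 = 3310.16 EUR
Step 2: 3310.16 EUR × 0.86 = 2846.74 GBP
Implied rate USD→GBP = 0.92 × 0.86 = 0.7912
= 2846.74 GBP

2846.74 GBP


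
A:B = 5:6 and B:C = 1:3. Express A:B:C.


Match B: multiply A:B by 1 → 5:6
Multiply B:C by 6 → 6:18
Combined: 5:6:18
GCD = 1
= 5:6:18

5:6:18


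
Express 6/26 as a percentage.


Percentage = (part / whole) × 100
= (6 / 26) × 100
≈ 23.08%

23.08%


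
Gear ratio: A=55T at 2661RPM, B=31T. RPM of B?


Gear ratio = 55:31 = 55:31
RPM_B = RPM_A × (teeth_A / teeth_B)
= 2661 × (55/31)
= 4721.1 RPM

4721.1 RPM


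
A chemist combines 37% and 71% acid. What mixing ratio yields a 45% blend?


Let x parts of 37% mix with y parts of 71%.
37x + 71y = 45(x + y)
37x + 71y = 45x + 45y
x(37 - 45) = y(45 - 71)
x/y = (71 - 45)/(45 - 37) = 26/8
Simplify: 13:4
= 13:4

13:4


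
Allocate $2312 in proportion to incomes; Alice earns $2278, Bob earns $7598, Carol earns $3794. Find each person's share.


Total income = 2278 + 7598 + 3794 = $13670
Alice: $2312 × 2278/13670 = $385.28
Bob: $2312 × 7598/13670 = $1285.05
Carol: $2312 × 3794/13670 = $641.68
= Alice: $385.28, Bob: $1285.05, Carol: $641.68

Alice: $385.28, Bob: $1285.05, Carol: $641.68


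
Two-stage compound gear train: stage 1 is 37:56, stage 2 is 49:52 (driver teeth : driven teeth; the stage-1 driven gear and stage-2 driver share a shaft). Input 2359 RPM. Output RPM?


Stage 1: RPM_B = RPM_A × t_A/t_B = 2359 × 37/56 = 87283/56 ≈ 1558.63
B and C share a shaft → RPM_C = RPM_B
Stage 2: RPM_D = RPM_C × t_C/t_D = RPM_A × (t_A×t_C)/(t_B×t_D)
Overall ratio = (37×49)/(56×52) = 1813/2912
RPM_D = 2359 × 1813/2912 = 4276867/2912
≈ 1468.70 RPM

1468.70 RPM


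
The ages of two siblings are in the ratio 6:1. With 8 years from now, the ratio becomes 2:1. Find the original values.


Let A = 6k, B = 1k.
(6k + 8) / (1k + 8) = 2/1
Cross-multiply: 1(6k + 8) = 2(1k + 8)
6k + 8 = 2k + 16
6k - 2k = 16 - 8
4k = 8
k = 8/4 = 2
A = 6×2 = 12, B = 1×2 = 2
= A = 12, B = 2

A = 12, B = 2


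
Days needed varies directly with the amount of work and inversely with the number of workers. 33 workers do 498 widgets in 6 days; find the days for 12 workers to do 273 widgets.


Days ∝ work / workers, so d₂ = d₁ × (m₁/m₂) × (w₂/w₁)
Workers factor (inverse): 33/12 = 2.7500
Work factor (direct): 273/498 ≈ 0.5482
d₂ = 6 × 33/12 × 273/498 = (6 × 33 × 273) / (12 × 498) = 54054/5976
≈ 9.05 days

9.05 days


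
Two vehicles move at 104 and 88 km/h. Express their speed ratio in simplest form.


Ratio = 104:88
GCD = 8
Simplified = 13:11
Time ratio (same distance) = 11:13
Speed ratio = 13:11

13:11


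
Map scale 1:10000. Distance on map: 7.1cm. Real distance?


Real distance = map distance × scale
= 7.1cm × 10000
= 71000 cm = 710.0 m
= 0.710 km

0.710 km


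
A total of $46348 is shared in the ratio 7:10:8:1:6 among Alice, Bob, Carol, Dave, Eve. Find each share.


Total parts = 7 + 10 + 8 + 1 + 6 = 32
Alice: 46348 × 7/32 = 10138.63
Bob: 46348 × 10/32 = 14483.75
Carol: 46348 × 8/32 = 11587.00
Dave: 46348 × 1/32 = 1448.38
Eve: 46348 × 6/32 = 8690.25
= Alice: $10138.63, Bob: $14483.75, Carol: $11587.00, Dave: $1448.38, Eve: $8690.25

Alice: $10138.63, Bob: $14483.75, Carol: $11587.00, Dave: $1448.38, Eve: $8690.25


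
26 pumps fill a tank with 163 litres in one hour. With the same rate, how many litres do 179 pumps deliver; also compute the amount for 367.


Direct proportion: y/x = constant
k = 163/26 ≈ 6.2692
y at x=179: k × 179 = 163 × 179 / 26 = 29177/26 ≈ 1122.19
y at x=367: k × 367 = 163 × 367 / 26 = 59821/26 ≈ 2300.81
= 1122.19 and 2300.81

1122.19 and 2300.81


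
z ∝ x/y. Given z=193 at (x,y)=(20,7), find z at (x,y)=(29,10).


z = k·x/y
Solve for k using the known point: k = z·y/x = 193×7/20 = 1351/20 = 67.5500
Now evaluate at x=29, y=10:
z = k × 29 / 10 = (1351 × 29) / (20 × 10) = 39179/200
= 195.8950

195.8950


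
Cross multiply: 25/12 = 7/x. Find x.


Cross multiply: 25 × x = 12 × 7
25x = 84
x = 84 / 25
= 3.36

3.36


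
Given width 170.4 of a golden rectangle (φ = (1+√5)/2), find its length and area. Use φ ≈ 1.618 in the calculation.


φ = (1 + √5) / 2 ≈ 1.618
Length = width × φ = 170.4 × 1.618 = 275.7072
≈ 275.71
Area = width × length = 170.4 × 275.7072 = 46980.50688 ≈ 46980.51
= Length: 275.71, Area: 46980.51

Length: 275.71, Area: 46980.51


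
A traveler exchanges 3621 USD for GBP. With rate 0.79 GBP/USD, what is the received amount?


Amount × rate = 3621 × 0.79
= 2860.59 GBP

2860.59 GBP


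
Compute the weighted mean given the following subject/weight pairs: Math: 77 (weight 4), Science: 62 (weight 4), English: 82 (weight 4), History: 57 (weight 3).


Numerator = 77×4 + 62×4 + 82×4 + 57×3
= 308 + 248 + 328 + 171
= 1055
Total weight = 15
Weighted avg = 1055/15
= 70.33

70.33


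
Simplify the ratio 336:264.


GCD(336, 264) = 24
336/24 : 264/24
= 14:11

14:11


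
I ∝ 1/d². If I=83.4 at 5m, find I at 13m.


I₁d₁² = I₂d₂²
I₂ = I₁ × (d₁/d₂)²
= 83.4 × (5/13)²
= 83.4 × 25/169
= 2085/169
≈ 12.3373

12.3373


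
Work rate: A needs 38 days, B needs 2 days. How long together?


Rate of A = 1/38 per day
Rate of B = 1/2 per day
Combined rate = 1/38 + 1/2 = 40/76 ≈ 0.5263 per day
Days = 1 / combined rate = 76/40
= 1.90 days

1.90 days


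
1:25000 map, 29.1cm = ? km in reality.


Real distance = map distance × scale
= 29.1cm × 25000
= 727500 cm = 7275.0 m
= 7.275 km

7.275 km


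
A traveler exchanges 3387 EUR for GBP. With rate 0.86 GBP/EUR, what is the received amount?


Amount × rate = 3387 × 0.86
= 2912.82 GBP

2912.82 GBP


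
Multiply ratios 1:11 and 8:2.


Compound ratio = (1×8) : (11×2)
= 8:22
GCD = 2
= 4:11

4:11


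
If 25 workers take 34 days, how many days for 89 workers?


Inverse proportion: x × y = constant
k = 25 × 34 = 850
y₂ = k / 89 = 850 / 89
= 9.55

9.55


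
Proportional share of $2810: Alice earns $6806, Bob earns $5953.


Total income = 6806 + 5953 = $12759
Alice: $2810 × 6806/12759 = $1498.93
Bob: $2810 × 5953/12759 = $1311.07
= Alice: $1498.93, Bob: $1311.07

Alice: $1498.93, Bob: $1311.07


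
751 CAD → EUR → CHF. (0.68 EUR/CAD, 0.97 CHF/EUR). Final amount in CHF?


Step 1: 751 CAD × 0.68 = 510.68 EUR
Step 2: 510.68 EUR × 0.97 = 495.36 CHF
Implied rate CAD→CHF = 0.68 × 0.97 = 0.6596
= 495.36 CHF

495.36 CHF


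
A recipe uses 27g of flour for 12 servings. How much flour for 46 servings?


Direct proportion: y/x = constant
k = 27/12 = 2.2500
y₂ = k × 46 = 27 × 46 / 12 = 1242/12
= 103.50

103.50


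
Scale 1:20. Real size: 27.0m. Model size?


Model size = real / scale
= 27.0 / 20
= 1.3500 m

1.3500 m


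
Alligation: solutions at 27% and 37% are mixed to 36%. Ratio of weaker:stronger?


Let x parts of 27% mix with y parts of 37%.
27x + 37y = 36(x + y)
27x + 37y = 36x + 36y
x(27 - 36) = y(36 - 37)
x/y = (37 - 36)/(36 - 27) = 1/9
Simplify: 1:9
= 1:9

1:9


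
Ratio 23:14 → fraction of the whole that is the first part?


Total parts = 23 + 14 = 37
First part: 23/37 = 23/37
= 23/37

23/37


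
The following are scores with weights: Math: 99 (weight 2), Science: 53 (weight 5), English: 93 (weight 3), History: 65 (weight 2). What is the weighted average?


Numerator = 99×2 + 53×5 + 93×3 + 65×2
= 198 + 265 + 279 + 130
= 872
Total weight = 12
Weighted avg = 872/12
= 72.67

72.67


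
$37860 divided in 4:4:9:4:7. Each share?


Total parts = 4 + 4 + 9 + 4 + 7 = 28
Part 1: 37860 × 4/28 = 5408.57
Part 2: 37860 × 4/28 = 5408.57
Part 3: 37860 × 9/28 = 12169.29
Part 4: 37860 × 4/28 = 5408.57
Part 5: 37860 × 7/28 = 9465.00
= Part 1: $5408.57, Part 2: $5408.57, Part 3: $12169.29, Part 4: $5408.57, Part 5: $9465.00

Part 1: $5408.57, Part 2: $5408.57, Part 3: $12169.29, Part 4: $5408.57, Part 5: $9465.00


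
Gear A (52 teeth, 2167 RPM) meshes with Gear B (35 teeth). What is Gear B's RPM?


Gear ratio = 52:35 = 52:35
RPM_B = RPM_A × (teeth_A / teeth_B)
= 2167 × (52/35)
= 3219.5 RPM

3219.5 RPM


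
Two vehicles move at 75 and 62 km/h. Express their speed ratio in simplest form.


Ratio = 75:62
GCD = 1
Simplified = 75:62
Time ratio (same distance) = 62:75
Speed ratio = 75:62

75:62


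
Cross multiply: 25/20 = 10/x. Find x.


Cross multiply: 25 × x = 20 × 10
25x = 200
x = 200 / 25
= 8.00

8.00


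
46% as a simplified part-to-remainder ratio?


46% means 46 parts out of 100; remainder = 54
Part : remainder = 46:54
GCD = 2
= 23:27

23:27


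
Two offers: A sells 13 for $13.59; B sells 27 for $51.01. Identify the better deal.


Deal A: $13.59/13 = $1.0454/unit
Deal B: $51.01/27 = $1.8893/unit
A is cheaper per unit
= Deal A

Deal A


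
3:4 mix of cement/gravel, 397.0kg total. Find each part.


Total parts = 3 + 4 = 7
cement: 397.0 × 3/7 = 170.1kg
gravel: 397.0 × 4/7 = 226.9kg
= 170.1kg and 226.9kg

170.1kg and 226.9kg


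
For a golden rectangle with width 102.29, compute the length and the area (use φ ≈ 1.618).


φ = (1 + √5) / 2 ≈ 1.618
Length = width × φ = 102.29 × 1.618 = 165.50522
≈ 165.51
Area = width × length = 102.29 × 165.50522 = 16929.5289538 ≈ 16929.53
= Length: 165.51, Area: 16929.53

Length: 165.51, Area: 16929.53


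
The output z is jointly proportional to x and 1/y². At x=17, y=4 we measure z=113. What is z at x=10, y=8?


z = k·x/y²
Solve for k using the known point: k = z·y²/x = 113×16/17 = 1808/17 ≈ 106.3529
Now evaluate at x=10, y=8:
z = k × 10 / 64 = (1808 × 10) / (17 × 64) = 18080/1088
≈ 16.6176

16.6176


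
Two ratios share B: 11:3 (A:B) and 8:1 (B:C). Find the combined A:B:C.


Match B: multiply A:B by 8 → 88:24
Multiply B:C by 3 → 24:3
Combined: 88:24:3
GCD = 1
= 88:24:3

88:24:3


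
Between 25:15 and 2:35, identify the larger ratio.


25/15 = 1.6667
2/35 = 0.0571
1.6667 > 0.0571, so 25:15 is greater
= 25:15

25:15


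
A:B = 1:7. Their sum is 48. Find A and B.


Let A = 1k, B = 7k.
1k + 7k = 48
8k = 48 → k = 48/8 = 6
A = 1×6 = 6, B = 7×6 = 42
= A = 6, B = 42

A = 6, B = 42


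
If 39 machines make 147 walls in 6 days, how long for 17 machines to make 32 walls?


Days ∝ work / workers, so d₂ = d₁ × (m₁/m₂) × (w₂/w₁)
Workers factor (inverse): 39/17 ≈ 2.2941
Work factor (direct): 32/147 ≈ 0.2177
d₂ = 6 × 39/17 × 32/147 = (6 × 39 × 32) / (17 × 147) = 7488/2499
≈ 3.00 days

3.00 days


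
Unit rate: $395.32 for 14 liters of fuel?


Unit rate = total / quantity
= 395.32 / 14
= $28.24 per unit

$28.24 per unit


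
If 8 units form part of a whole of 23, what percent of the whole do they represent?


Percentage = (part / whole) × 100
= (8 / 23) × 100
≈ 34.78%

34.78%


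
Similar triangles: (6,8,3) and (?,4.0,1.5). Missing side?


Scale factor = 4.0/8 = 0.5
Missing side = 6 × 0.5
= 3.0

3.0


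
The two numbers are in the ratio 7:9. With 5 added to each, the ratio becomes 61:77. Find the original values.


Let A = 7k, B = 9k.
(7k + 5) / (9k + 5) = 61/77
Cross-multiply: 77(7k + 5) = 61(9k + 5)
539k + 385 = 549k + 305
539k - 549k = 305 - 385
-10k = -80
k = -80/-10 = 8
A = 7×8 = 56, B = 9×8 = 72
= A = 56, B = 72

A = 56, B = 72


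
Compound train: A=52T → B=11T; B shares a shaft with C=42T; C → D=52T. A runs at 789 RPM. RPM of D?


Stage 1: RPM_B = RPM_A × t_A/t_B = 789 × 52/11 = 41028/11 ≈ 3729.82
B and C share a shaft → RPM_C = RPM_B
Stage 2: RPM_D = RPM_C × t_C/t_D = RPM_A × (t_A×t_C)/(t_B×t_D)
Overall ratio = (52×42)/(11×52) = 2184/572
RPM_D = 789 × 2184/572 = 1723176/572
≈ 3012.55 RPM

3012.55 RPM


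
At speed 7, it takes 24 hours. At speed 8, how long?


Inverse proportion: x × y = constant
k = 7 × 24 = 168
y₂ = k / 8 = 168 / 8
= 21.00

21.00


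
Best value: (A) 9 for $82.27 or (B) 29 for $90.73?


Deal A: $82.27/9 = $9.1411/unit
Deal B: $90.73/29 = $3.1286/unit
B is cheaper per unit
= Deal B

Deal B


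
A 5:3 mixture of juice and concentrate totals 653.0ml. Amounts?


Total parts = 5 + 3 = 8
juice: 653.0 × 5/8 = 408.1ml
concentrate: 653.0 × 3/8 = 244.9ml
= 408.1ml and 244.9ml

408.1ml and 244.9ml


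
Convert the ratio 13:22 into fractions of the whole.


Total parts = 13 + 22 = 35
First part: 13/35 = 13/35
Second part: 22/35 = 22/35
= 13/35 and 22/35

13/35 and 22/35


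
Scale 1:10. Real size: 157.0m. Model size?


Model size = real / scale
= 157.0 / 10
= 15.7000 m

15.7000 m


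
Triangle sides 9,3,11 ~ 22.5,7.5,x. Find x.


Scale factor = 22.5/9 = 2.5
Missing side = 11 × 2.5
= 27.5

27.5


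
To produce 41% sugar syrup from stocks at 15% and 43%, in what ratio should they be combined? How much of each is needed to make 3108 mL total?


Let x parts of 15% mix with y parts of 43%.
15x + 43y = 41(x + y)
15x + 43y = 41x + 41y
x(15 - 41) = y(41 - 43)
x/y = (43 - 41)/(41 - 15) = 2/26
Simplify: 1:13
Total parts = 14; one part = 3108/14 = 222.00 mL
15% solution: 1×222.00 = 222.00 mL
43% solution: 13×222.00 = 2886.00 mL
= ratio 1:13; 222.00 mL and 2886.00 mL

ratio 1:13; 222.00 mL and 2886.00 mL


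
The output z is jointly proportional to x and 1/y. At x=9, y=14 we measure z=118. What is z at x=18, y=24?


z = k·x/y
Solve for k using the known point: k = z·y/x = 118×14/9 = 1652/9 ≈ 183.5556
Now evaluate at x=18, y=24:
z = k × 18 / 24 = (1652 × 18) / (9 × 24) = 29736/216
≈ 137.6667

137.6667


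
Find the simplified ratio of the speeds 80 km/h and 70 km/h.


Ratio = 80:70
GCD = 10
Simplified = 8:7
Time ratio (same distance) = 7:8
Speed ratio = 8:7

8:7


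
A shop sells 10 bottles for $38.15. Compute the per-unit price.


Unit rate = total / quantity
= 38.15 / 10
= $3.82 per unit

$3.82 per unit


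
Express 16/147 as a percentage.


Percentage = (part / whole) × 100
= (16 / 147) × 100
≈ 10.88%

10.88%


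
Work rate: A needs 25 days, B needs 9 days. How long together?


Rate of A = 1/25 per day
Rate of B = 1/9 per day
Combined rate = 1/25 + 1/9 = 34/225 ≈ 0.1511 per day
Days = 1 / combined rate = 225/34
≈ 6.62 days

6.62 days


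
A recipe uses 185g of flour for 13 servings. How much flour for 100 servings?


Direct proportion: y/x = constant
k = 185/13 ≈ 14.2308
y₂ = k × 100 = 185 × 100 / 13 = 18500/13
≈ 1423.08

1423.08


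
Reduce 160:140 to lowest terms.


GCD(160, 140) = 20
160/20 : 140/20
= 8:7

8:7


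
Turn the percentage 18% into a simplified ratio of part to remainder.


18% means 18 parts out of 100; remainder = 82
Part : remainder = 18:82
GCD = 2
= 9:41

9:41


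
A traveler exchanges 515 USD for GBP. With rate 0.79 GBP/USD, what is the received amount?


Amount × rate = 515 × 0.79
= 406.85 GBP

406.85 GBP


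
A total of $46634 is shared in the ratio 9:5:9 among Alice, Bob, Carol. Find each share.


Total parts = 9 + 5 + 9 = 23
Alice: 46634 × 9/23 = 18248.09
Bob: 46634 × 5/23 = 10137.83
Carol: 46634 × 9/23 = 18248.09
= Alice: $18248.09, Bob: $10137.83, Carol: $18248.09

Alice: $18248.09, Bob: $10137.83, Carol: $18248.09


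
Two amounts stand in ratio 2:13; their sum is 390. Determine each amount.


Let A = 2k, B = 13k.
2k + 13k = 390
15k = 390 → k = 390/15 = 26
A = 2×26 = 52, B = 13×26 = 338
= A = 52, B = 338

A = 52, B = 338


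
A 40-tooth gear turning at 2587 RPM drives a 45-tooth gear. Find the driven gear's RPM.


Gear ratio = 40:45 = 8:9
RPM_B = RPM_A × (teeth_A / teeth_B)
= 2587 × (40/45)
= 2299.6 RPM

2299.6 RPM


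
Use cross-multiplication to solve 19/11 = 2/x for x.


Cross multiply: 19 × x = 11 × 2
19x = 22
x = 22 / 19
= 1.16

1.16


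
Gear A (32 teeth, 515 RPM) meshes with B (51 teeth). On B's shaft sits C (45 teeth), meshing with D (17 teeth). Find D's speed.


Stage 1: RPM_B = RPM_A × t_A/t_B = 515 × 32/51 = 16480/51 ≈ 323.14
B and C share a shaft → RPM_C = RPM_B
Stage 2: RPM_D = RPM_C × t_C/t_D = RPM_A × (t_A×t_C)/(t_B×t_D)
Overall ratio = (32×45)/(51×17) = 1440/867
RPM_D = 515 × 1440/867 = 741600/867
≈ 855.36 RPM

855.36 RPM


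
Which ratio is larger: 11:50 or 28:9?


11/50 = 0.2200
28/9 = 3.1111
0.2200 < 3.1111, so 11:50 is less
= 28:9

28:9


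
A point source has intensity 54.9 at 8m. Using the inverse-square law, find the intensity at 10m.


I₁d₁² = I₂d₂²
I₂ = I₁ × (d₁/d₂)²
= 54.9 × (8/10)²
= 54.9 × 64/100
= 3513.6/100
= 35.1360

35.1360


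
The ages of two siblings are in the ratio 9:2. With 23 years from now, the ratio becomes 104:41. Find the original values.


Let A = 9k, B = 2k.
(9k + 23) / (2k + 23) = 104/41
Cross-multiply: 41(9k + 23) = 104(2k + 23)
369k + 943 = 208k + 2392
369k - 208k = 2392 - 943
161k = 1449
k = 1449/161 = 9
A = 9×9 = 81, B = 2×9 = 18
= A = 81, B = 18

A = 81, B = 18


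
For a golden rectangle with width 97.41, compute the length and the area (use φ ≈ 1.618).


φ = (1 + √5) / 2 ≈ 1.618
Length = width × φ = 97.41 × 1.618 = 157.60938
≈ 157.61
Area = width × length = 97.41 × 157.60938 = 15352.7297058 ≈ 15352.73
= Length: 157.61, Area: 15352.73

Length: 157.61, Area: 15352.73


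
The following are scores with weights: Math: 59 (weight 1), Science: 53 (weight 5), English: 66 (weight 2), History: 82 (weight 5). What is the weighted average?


Numerator = 59×1 + 53×5 + 66×2 + 82×5
= 59 + 265 + 132 + 410
= 866
Total weight = 13
Weighted avg = 866/13
= 66.62

66.62


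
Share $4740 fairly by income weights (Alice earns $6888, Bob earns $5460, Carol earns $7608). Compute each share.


Total income = 6888 + 5460 + 7608 = $19956
Alice: $4740 × 6888/19956 = $1636.06
Bob: $4740 × 5460/19956 = $1296.87
Carol: $4740 × 7608/19956 = $1807.07
= Alice: $1636.06, Bob: $1296.87, Carol: $1807.07

Alice: $1636.06, Bob: $1296.87, Carol: $1807.07


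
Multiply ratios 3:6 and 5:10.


Compound ratio = (3×5) : (6×10)
= 15:60
GCD = 15
= 1:4

1:4


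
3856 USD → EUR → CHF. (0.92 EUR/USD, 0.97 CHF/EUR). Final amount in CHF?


Step 1: 3856 USD × 0.92 = 3547.52 EUR
Step 2: 3547.52 EUR × 0.97 = 3441.09 CHF
Implied rate USD→CHF = 0.92 × 0.97 = 0.8924
= 3441.09 CHF

3441.09 CHF


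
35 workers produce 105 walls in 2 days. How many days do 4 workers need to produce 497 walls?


Days ∝ work / workers, so d₂ = d₁ × (m₁/m₂) × (w₂/w₁)
Workers factor (inverse): 35/4 = 8.7500
Work factor (direct): 497/105 ≈ 4.7333
d₂ = 2 × 35/4 × 497/105 = (2 × 35 × 497) / (4 × 105) = 34790/420
≈ 82.83 days

82.83 days


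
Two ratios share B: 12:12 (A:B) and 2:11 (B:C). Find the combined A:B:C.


Match B: multiply A:B by 2 → 24:24
Multiply B:C by 12 → 24:132
Combined: 24:24:132
GCD = 12
= 2:2:11

2:2:11


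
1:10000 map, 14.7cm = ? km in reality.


Real distance = map distance × scale
= 14.7cm × 10000
= 147000 cm = 1470.0 m
= 1.470 km

1.470 km


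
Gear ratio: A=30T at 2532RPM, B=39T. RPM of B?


Gear ratio = 30:39 = 10:13
RPM_B = RPM_A × (teeth_A / teeth_B)
= 2532 × (30/39)
= 1947.7 RPM

1947.7 RPM


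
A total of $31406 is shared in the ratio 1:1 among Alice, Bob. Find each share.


Total parts = 1 + 1 = 2
Alice: 31406 × 1/2 = 15703.00
Bob: 31406 × 1/2 = 15703.00
= Alice: $15703.00, Bob: $15703.00

Alice: $15703.00, Bob: $15703.00


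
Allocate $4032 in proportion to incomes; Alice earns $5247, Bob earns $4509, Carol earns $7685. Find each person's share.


Total income = 5247 + 4509 + 7685 = $17441
Alice: $4032 × 5247/17441 = $1213.00
Bob: $4032 × 4509/17441 = $1042.39
Carol: $4032 × 7685/17441 = $1776.61
= Alice: $1213.00, Bob: $1042.39, Carol: $1776.61

Alice: $1213.00, Bob: $1042.39, Carol: $1776.61


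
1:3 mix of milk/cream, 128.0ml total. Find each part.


Total parts = 1 + 3 = 4
milk: 128.0 × 1/4 = 32.0ml
cream: 128.0 × 3/4 = 96.0ml
= 32.0ml and 96.0ml

32.0ml and 96.0ml


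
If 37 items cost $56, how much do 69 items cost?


Direct proportion: y/x = constant
k = 56/37 ≈ 1.5135
y₂ = k × 69 = 56 × 69 / 37 = 3864/37
≈ 104.43

104.43


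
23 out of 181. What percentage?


Percentage = (part / whole) × 100
= (23 / 181) × 100
≈ 12.71%

12.71%


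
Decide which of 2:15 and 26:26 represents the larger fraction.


2/15 = 0.1333
26/26 = 1.0000
0.1333 < 1.0000, so 2:15 is less
= 26:26

26:26


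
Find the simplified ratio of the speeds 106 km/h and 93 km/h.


Ratio = 106:93
GCD = 1
Simplified = 106:93
Time ratio (same distance) = 93:106
Speed ratio = 106:93

106:93


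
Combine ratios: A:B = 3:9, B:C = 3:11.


Match B: multiply A:B by 3 → 9:27
Multiply B:C by 9 → 27:99
Combined: 9:27:99
GCD = 9
= 1:3:11

1:3:11


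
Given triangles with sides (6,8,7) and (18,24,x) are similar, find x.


Scale factor = 18/6 = 3
Missing side = 7 × 3
= 21.0

21.0


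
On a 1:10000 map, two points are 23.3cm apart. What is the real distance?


Real distance = map distance × scale
= 23.3cm × 10000
= 233000 cm = 2330.0 m
= 2.330 km

2.330 km


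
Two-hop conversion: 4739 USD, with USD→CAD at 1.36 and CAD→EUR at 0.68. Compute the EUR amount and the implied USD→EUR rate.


Step 1: 4739 USD × 1.36 = 6445.04 CAD
Step 2: 6445.04 CAD × 0.68 = 4382.63 EUR
Implied rate USD→EUR = 1.36 × 0.68 = 0.9248
= 4382.63 EUR; implied rate 0.9248 EUR/USD

4382.63 EUR; implied rate 0.9248 EUR/USD


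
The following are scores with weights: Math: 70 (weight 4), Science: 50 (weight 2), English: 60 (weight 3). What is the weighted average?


Numerator = 70×4 + 50×2 + 60×3
= 280 + 100 + 180
= 560
Total weight = 9
Weighted avg = 560/9
= 62.22

62.22


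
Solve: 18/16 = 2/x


Cross multiply: 18 × x = 16 × 2
18x = 32
x = 32 / 18
= 1.78

1.78


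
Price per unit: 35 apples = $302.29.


Unit rate = total / quantity
= 302.29 / 35
= $8.64 per unit

$8.64 per unit


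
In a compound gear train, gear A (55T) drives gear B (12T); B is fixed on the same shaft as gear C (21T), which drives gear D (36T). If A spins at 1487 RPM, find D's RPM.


Stage 1: RPM_B = RPM_A × t_A/t_B = 1487 × 55/12 = 81785/12 ≈ 6815.42
B and C share a shaft → RPM_C = RPM_B
Stage 2: RPM_D = RPM_C × t_C/t_D = RPM_A × (t_A×t_C)/(t_B×t_D)
Overall ratio = (55×21)/(12×36) = 1155/432
RPM_D = 1487 × 1155/432 = 1717485/432
≈ 3975.66 RPM

3975.66 RPM


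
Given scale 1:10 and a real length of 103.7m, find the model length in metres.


Model size = real / scale
= 103.7 / 10
= 10.3700 m

10.3700 m


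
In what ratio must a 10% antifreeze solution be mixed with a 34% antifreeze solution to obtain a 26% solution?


Let x parts of 10% mix with y parts of 34%.
10x + 34y = 26(x + y)
10x + 34y = 26x + 26y
x(10 - 26) = y(26 - 34)
x/y = (34 - 26)/(26 - 10) = 8/16
Simplify: 1:2
= 1:2

1:2


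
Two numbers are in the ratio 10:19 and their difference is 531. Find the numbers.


Let A = 10k, B = 19k.
19k - 10k = 531
9k = 531 → k = 531/9 = 59
A = 10×59 = 590, B = 19×59 = 1121
= A = 590, B = 1121

A = 590, B = 1121


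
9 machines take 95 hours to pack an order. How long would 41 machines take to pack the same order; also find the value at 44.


Inverse proportion: x × y = constant
k = 9 × 95 = 855
At x=41: k/41 = 20.85
At x=44: k/44 = 19.43
= 20.85 and 19.43

20.85 and 19.43


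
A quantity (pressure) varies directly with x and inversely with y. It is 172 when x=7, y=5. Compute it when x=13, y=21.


z = k·x/y
Solve for k using the known point: k = z·y/x = 172×5/7 = 860/7 ≈ 122.8571
Now evaluate at x=13, y=21:
z = k × 13 / 21 = (860 × 13) / (7 × 21) = 11180/147
≈ 76.0544

76.0544


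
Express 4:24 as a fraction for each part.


Total parts = 4 + 24 = 28
First part: 4/28 = 1/7
Second part: 24/28 = 6/7
= 1/7 and 6/7

1/7 and 6/7


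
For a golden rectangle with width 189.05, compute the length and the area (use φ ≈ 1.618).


φ = (1 + √5) / 2 ≈ 1.618
Length = width × φ = 189.05 × 1.618 = 305.8829
≈ 305.88
Area = width × length = 189.05 × 305.8829 = 57827.162245 ≈ 57827.16
= Length: 305.88, Area: 57827.16

Length: 305.88, Area: 57827.16


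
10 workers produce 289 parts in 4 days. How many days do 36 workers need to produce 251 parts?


Days ∝ work / workers, so d₂ = d₁ × (m₁/m₂) × (w₂/w₁)
Workers factor (inverse): 10/36 ≈ 0.2778
Work factor (direct): 251/289 ≈ 0.8685
d₂ = 4 × 10/36 × 251/289 = (4 × 10 × 251) / (36 × 289) = 10040/10404
≈ 0.97 days

0.97 days


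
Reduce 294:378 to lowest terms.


GCD(294, 378) = 42
294/42 : 378/42
= 7:9

7:9


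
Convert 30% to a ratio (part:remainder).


30% means 30 parts out of 100; remainder = 70
Part : remainder = 30:70
GCD = 10
= 3:7

3:7


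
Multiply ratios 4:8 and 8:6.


Compound ratio = (4×8) : (8×6)
= 32:48
GCD = 16
= 2:3

2:3


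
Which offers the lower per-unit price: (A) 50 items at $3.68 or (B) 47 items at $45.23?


Deal A: $3.68/50 = $0.0736/unit
Deal B: $45.23/47 = $0.9623/unit
A is cheaper per unit
= Deal A

Deal A


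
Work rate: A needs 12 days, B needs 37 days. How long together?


Rate of A = 1/12 per day
Rate of B = 1/37 per day
Combined rate = 1/12 + 1/37 = 49/444 ≈ 0.1104 per day
Days = 1 / combined rate = 444/49
≈ 9.06 days

9.06 days


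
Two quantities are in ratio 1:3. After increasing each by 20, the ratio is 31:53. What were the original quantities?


Let A = 1k, B = 3k.
(1k + 20) / (3k + 20) = 31/53
Cross-multiply: 53(1k + 20) = 31(3k + 20)
53k + 1060 = 93k + 620
53k - 93k = 620 - 1060
-40k = -440
k = -440/-40 = 11
A = 1×11 = 11, B = 3×11 = 33
= A = 11, B = 33

A = 11, B = 33


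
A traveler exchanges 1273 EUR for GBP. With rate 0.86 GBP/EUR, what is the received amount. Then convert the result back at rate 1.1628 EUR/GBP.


Amount × rate = 1273 × 0.86 = 1094.78 GBP
Round-trip: 1094.78 × 1.1628 = 1273.01 EUR
= 1094.78 GBP, then 1273.01 EUR

1094.78 GBP, then 1273.01 EUR


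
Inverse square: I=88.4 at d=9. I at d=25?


I₁d₁² = I₂d₂²
I₂ = I₁ × (d₁/d₂)²
= 88.4 × (9/25)²
= 88.4 × 81/625
= 7160.4/625
≈ 11.4566

11.4566


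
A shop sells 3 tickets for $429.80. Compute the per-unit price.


Unit rate = total / quantity
= 429.80 / 3
= $143.27 per unit

$143.27 per unit


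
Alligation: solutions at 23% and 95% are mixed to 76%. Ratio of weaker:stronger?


Let x parts of 23% mix with y parts of 95%.
23x + 95y = 76(x + y)
23x + 95y = 76x + 76y
x(23 - 76) = y(76 - 95)
x/y = (95 - 76)/(76 - 23) = 19/53
Simplify: 19:53
= 19:53

19:53


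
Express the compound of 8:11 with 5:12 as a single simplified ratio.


Compound ratio = (8×5) : (11×12)
= 40:132
GCD = 4
= 10:33

10:33


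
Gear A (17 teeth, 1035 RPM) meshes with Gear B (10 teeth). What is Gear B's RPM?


Gear ratio = 17:10 = 17:10
RPM_B = RPM_A × (teeth_A / teeth_B)
= 1035 × (17/10)
= 1759.5 RPM

1759.5 RPM


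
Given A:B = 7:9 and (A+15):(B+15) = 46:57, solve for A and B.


Let A = 7k, B = 9k.
(7k + 15) / (9k + 15) = 46/57
Cross-multiply: 57(7k + 15) = 46(9k + 15)
399k + 855 = 414k + 690
399k - 414k = 690 - 855
-15k = -165
k = -165/-15 = 11
A = 7×11 = 77, B = 9×11 = 99
= A = 77, B = 99

A = 77, B = 99


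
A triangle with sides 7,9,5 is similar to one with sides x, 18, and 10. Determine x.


Scale factor = 18/9 = 2
Missing side = 7 × 2
= 14.0

14.0


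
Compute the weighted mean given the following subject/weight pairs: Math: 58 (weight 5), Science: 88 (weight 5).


Numerator = 58×5 + 88×5
= 290 + 440
= 730
Total weight = 10
Weighted avg = 730/10
= 73.00

73.00


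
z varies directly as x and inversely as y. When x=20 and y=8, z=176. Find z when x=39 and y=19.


z = k·x/y
Solve for k using the known point: k = z·y/x = 176×8/20 = 1408/20 = 70.4000
Now evaluate at x=39, y=19:
z = k × 39 / 19 = (1408 × 39) / (20 × 19) = 54912/380
≈ 144.5053

144.5053


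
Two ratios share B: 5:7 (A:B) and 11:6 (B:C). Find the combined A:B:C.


Match B: multiply A:B by 11 → 55:77
Multiply B:C by 7 → 77:42
Combined: 55:77:42
GCD = 1
= 55:77:42

55:77:42


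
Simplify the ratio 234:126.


GCD(234, 126) = 18
234/18 : 126/18
= 13:7

13:7


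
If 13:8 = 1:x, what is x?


Cross multiply: 13 × x = 8 × 1
13x = 8
x = 8 / 13
= 0.62

0.62


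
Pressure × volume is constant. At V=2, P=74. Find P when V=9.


Inverse proportion: x × y = constant
k = 2 × 74 = 148
y₂ = k / 9 = 148 / 9
= 16.44

16.44


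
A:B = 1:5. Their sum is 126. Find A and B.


Let A = 1k, B = 5k.
1k + 5k = 126
6k = 126 → k = 126/6 = 21
A = 1×21 = 21, B = 5×21 = 105
= A = 21, B = 105

A = 21, B = 105


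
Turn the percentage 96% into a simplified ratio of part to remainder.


96% means 96 parts out of 100; remainder = 4
Part : remainder = 96:4
GCD = 4
= 24:1

24:1


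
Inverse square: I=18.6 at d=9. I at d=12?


I₁d₁² = I₂d₂²
I₂ = I₁ × (d₁/d₂)²
= 18.6 × (9/12)²
= 18.6 × 81/144
= 1506.6/144
= 10.4625

10.4625


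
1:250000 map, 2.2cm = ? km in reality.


Real distance = map distance × scale
= 2.2cm × 250000
= 550000 cm = 5500.0 m
= 5.500 km

5.500 km


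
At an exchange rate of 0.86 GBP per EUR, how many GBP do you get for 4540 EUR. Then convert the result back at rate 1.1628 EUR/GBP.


Amount × rate = 4540 × 0.86 = 3904.40 GBP
Round-trip: 3904.40 × 1.1628 = 4540.04 EUR
= 3904.40 GBP, then 4540.04 EUR

3904.40 GBP, then 4540.04 EUR


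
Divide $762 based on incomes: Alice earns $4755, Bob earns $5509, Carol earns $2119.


Total income = 4755 + 5509 + 2119 = $12383
Alice: $762 × 4755/12383 = $292.60
Bob: $762 × 5509/12383 = $339.00
Carol: $762 × 2119/12383 = $130.39
= Alice: $292.60, Bob: $339.00, Carol: $130.39

Alice: $292.60, Bob: $339.00, Carol: $130.39


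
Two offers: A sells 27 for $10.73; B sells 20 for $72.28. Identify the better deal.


Deal A: $10.73/27 = $0.3974/unit
Deal B: $72.28/20 = $3.6140/unit
A is cheaper per unit
= Deal A

Deal A


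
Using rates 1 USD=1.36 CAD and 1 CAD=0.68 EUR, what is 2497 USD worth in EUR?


Step 1: 2497 USD × 1.36 = 3395.92 CAD
Step 2: 3395.92 CAD × 0.68 = 2309.23 EUR
Implied rate USD→EUR = 1.36 × 0.68 = 0.9248
= 2309.23 EUR

2309.23 EUR


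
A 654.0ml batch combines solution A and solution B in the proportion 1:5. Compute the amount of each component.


Total parts = 1 + 5 = 6
solution A: 654.0 × 1/6 = 109.0ml
solution B: 654.0 × 5/6 = 545.0ml
= 109.0ml and 545.0ml

109.0ml and 545.0ml


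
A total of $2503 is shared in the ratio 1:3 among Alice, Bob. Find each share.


Total parts = 1 + 3 = 4
Alice: 2503 × 1/4 = 625.75
Bob: 2503 × 3/4 = 1877.25
= Alice: $625.75, Bob: $1877.25

Alice: $625.75, Bob: $1877.25


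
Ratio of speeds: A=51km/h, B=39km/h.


Ratio = 51:39
GCD = 3
Simplified = 17:13
Time ratio (same distance) = 13:17
Speed ratio = 17:13

17:13


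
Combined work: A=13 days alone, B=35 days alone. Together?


Rate of A = 1/13 per day
Rate of B = 1/35 per day
Combined rate = 1/13 + 1/35 = 48/455 ≈ 0.1055 per day
Days = 1 / combined rate = 455/48
≈ 9.48 days

9.48 days


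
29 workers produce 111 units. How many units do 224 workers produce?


Direct proportion: y/x = constant
k = 111/29 ≈ 3.8276
y₂ = k × 224 = 111 × 224 / 29 = 24864/29
≈ 857.38

857.38


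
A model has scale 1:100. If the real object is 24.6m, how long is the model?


Model size = real / scale
= 24.6 / 100
= 0.2460 m

0.2460 m


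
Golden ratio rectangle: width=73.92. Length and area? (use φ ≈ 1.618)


φ = (1 + √5) / 2 ≈ 1.618
Length = width × φ = 73.92 × 1.618 = 119.60256
≈ 119.60
Area = width × length = 73.92 × 119.60256 = 8841.0212352 ≈ 8841.02
= Length: 119.60, Area: 8841.02

Length: 119.60, Area: 8841.02


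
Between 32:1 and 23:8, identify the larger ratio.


32/1 = 32.0000
23/8 = 2.8750
32.0000 > 2.8750, so 32:1 is greater
= 32:1

32:1


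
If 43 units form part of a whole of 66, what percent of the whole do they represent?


Percentage = (part / whole) × 100
= (43 / 66) × 100
≈ 65.15%

65.15%


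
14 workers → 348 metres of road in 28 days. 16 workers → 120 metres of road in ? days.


Days ∝ work / workers, so d₂ = d₁ × (m₁/m₂) × (w₂/w₁)
Workers factor (inverse): 14/16 = 0.8750
Work factor (direct): 120/348 ≈ 0.3448
d₂ = 28 × 14/16 × 120/348 = (28 × 14 × 120) / (16 × 348) = 47040/5568
≈ 8.45 days

8.45 days


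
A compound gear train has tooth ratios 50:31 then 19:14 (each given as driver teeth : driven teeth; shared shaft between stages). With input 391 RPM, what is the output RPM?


Stage 1: RPM_B = RPM_A × t_A/t_B = 391 × 50/31 = 19550/31 ≈ 630.65
B and C share a shaft → RPM_C = RPM_B
Stage 2: RPM_D = RPM_C × t_C/t_D = RPM_A × (t_A×t_C)/(t_B×t_D)
Overall ratio = (50×19)/(31×14) = 950/434
RPM_D = 391 × 950/434 = 371450/434
≈ 855.88 RPM

855.88 RPM


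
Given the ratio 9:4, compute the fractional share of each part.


Total parts = 9 + 4 = 13
First part: 9/13 = 9/13
Second part: 4/13 = 4/13
= 9/13 and 4/13

9/13 and 4/13


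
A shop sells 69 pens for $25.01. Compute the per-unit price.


Unit rate = total / quantity
= 25.01 / 69
= $0.36 per unit

$0.36 per unit


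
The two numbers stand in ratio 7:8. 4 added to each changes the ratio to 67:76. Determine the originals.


Let A = 7k, B = 8k.
(7k + 4) / (8k + 4) = 67/76
Cross-multiply: 76(7k + 4) = 67(8k + 4)
532k + 304 = 536k + 268
532k - 536k = 268 - 304
-4k = -36
k = -36/-4 = 9
A = 7×9 = 63, B = 8×9 = 72
= A = 63, B = 72

A = 63, B = 72


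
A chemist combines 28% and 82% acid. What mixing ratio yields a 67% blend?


Let x parts of 28% mix with y parts of 82%.
28x + 82y = 67(x + y)
28x + 82y = 67x + 67y
x(28 - 67) = y(67 - 82)
x/y = (82 - 67)/(67 - 28) = 15/39
Simplify: 5:13
= 5:13

5:13


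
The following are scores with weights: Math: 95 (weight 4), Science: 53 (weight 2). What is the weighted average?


Numerator = 95×4 + 53×2
= 380 + 106
= 486
Total weight = 6
Weighted avg = 486/6
= 81.00

81.00


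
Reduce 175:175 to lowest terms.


GCD(175, 175) = 175
175/175 : 175/175
= 1:1

1:1


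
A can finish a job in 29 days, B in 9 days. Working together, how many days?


Rate of A = 1/29 per day
Rate of B = 1/9 per day
Combined rate = 1/29 + 1/9 = 38/261 ≈ 0.1456 per day
Days = 1 / combined rate = 261/38
≈ 6.87 days

6.87 days


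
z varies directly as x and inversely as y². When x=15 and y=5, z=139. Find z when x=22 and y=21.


z = k·x/y²
Solve for k using the known point: k = z·y²/x = 139×25/15 = 3475/15 ≈ 231.6667
Now evaluate at x=22, y=21:
z = k × 22 / 441 = (3475 × 22) / (15 × 441) = 76450/6615
≈ 11.5571

11.5571


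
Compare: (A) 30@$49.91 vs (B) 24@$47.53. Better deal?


Deal A: $49.91/30 = $1.6637/unit
Deal B: $47.53/24 = $1.9804/unit
A is cheaper per unit
= Deal A

Deal A


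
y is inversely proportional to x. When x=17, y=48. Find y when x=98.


Inverse proportion: x × y = constant
k = 17 × 48 = 816
y₂ = k / 98 = 816 / 98
= 8.33

8.33


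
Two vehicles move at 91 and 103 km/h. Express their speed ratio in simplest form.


Ratio = 91:103
GCD = 1
Simplified = 91:103
Time ratio (same distance) = 103:91
Speed ratio = 91:103

91:103


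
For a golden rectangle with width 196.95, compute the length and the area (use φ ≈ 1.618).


φ = (1 + √5) / 2 ≈ 1.618
Length = width × φ = 196.95 × 1.618 = 318.6651
≈ 318.67
Area = width × length = 196.95 × 318.6651 = 62761.091445 ≈ 62761.09
= Length: 318.67, Area: 62761.09

Length: 318.67, Area: 62761.09


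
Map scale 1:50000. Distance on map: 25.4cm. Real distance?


Real distance = map distance × scale
= 25.4cm × 50000
= 1270000 cm = 12700.0 m
= 12.700 km

12.700 km


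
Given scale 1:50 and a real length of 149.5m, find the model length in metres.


Model size = real / scale
= 149.5 / 50
= 2.9900 m

2.9900 m


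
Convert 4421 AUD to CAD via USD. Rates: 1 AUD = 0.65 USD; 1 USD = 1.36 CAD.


Step 1: 4421 AUD × 0.65 = 2873.65 USD
Step 2: 2873.65 USD × 1.36 = 3908.16 CAD
Implied rate AUD→CAD = 0.65 × 1.36 = 0.8840
= 3908.16 CAD

3908.16 CAD


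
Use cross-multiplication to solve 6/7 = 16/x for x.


Cross multiply: 6 × x = 7 × 16
6x = 112
x = 112 / 6
= 18.67

18.67


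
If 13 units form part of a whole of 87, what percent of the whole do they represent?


Percentage = (part / whole) × 100
= (13 / 87) × 100
≈ 14.94%

14.94%


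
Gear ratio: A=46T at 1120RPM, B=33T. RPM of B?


Gear ratio = 46:33 = 46:33
RPM_B = RPM_A × (teeth_A / teeth_B)
= 1120 × (46/33)
= 1561.2 RPM

1561.2 RPM


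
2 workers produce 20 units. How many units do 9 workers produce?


Direct proportion: y/x = constant
k = 20/2 = 10.0000
y₂ = k × 9 = 20 × 9 / 2 = 180/2
= 90.00

90.00


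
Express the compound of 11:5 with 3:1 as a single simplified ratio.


Compound ratio = (11×3) : (5×1)
= 33:5
GCD = 1
= 33:5

33:5


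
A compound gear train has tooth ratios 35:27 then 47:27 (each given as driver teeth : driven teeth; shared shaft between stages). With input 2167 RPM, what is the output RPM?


Stage 1: RPM_B = RPM_A × t_A/t_B = 2167 × 35/27 = 75845/27 ≈ 2809.07
B and C share a shaft → RPM_C = RPM_B
Stage 2: RPM_D = RPM_C × t_C/t_D = RPM_A × (t_A×t_C)/(t_B×t_D)
Overall ratio = (35×47)/(27×27) = 1645/729
RPM_D = 2167 × 1645/729 = 3564715/729
≈ 4889.87 RPM

4889.87 RPM


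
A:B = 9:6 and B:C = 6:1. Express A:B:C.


Match B: multiply A:B by 6 → 54:36
Multiply B:C by 6 → 36:6
Combined: 54:36:6
GCD = 6
= 9:6:1

9:6:1


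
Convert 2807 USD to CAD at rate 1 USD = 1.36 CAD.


Amount × rate = 2807 × 1.36
= 3817.52 CAD

3817.52 CAD


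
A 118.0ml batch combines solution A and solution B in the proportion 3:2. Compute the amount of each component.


Total parts = 3 + 2 = 5
solution A: 118.0 × 3/5 = 70.8ml
solution B: 118.0 × 2/5 = 47.2ml
= 70.8ml and 47.2ml

70.8ml and 47.2ml


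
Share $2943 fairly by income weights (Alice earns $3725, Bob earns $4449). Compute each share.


Total income = 3725 + 4449 = $8174
Alice: $2943 × 3725/8174 = $1341.16
Bob: $2943 × 4449/8174 = $1601.84
= Alice: $1341.16, Bob: $1601.84

Alice: $1341.16, Bob: $1601.84
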